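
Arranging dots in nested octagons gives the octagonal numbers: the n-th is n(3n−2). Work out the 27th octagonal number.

27·(3·27 − 2) = 27·79 = 2133.

2133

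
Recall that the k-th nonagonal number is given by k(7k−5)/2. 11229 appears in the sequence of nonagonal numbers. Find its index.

Set n(7n−5)/2 = 11229, giving 7n² − 5n − 22458 = 0.
The discriminant is 25 + 56·11229 = 628849, and √628849 = 793.
So n = (5 + 793) / 14 = 798/14 = 57.

57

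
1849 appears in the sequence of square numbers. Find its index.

43

We need n² = 1849, so n = √1849 = 43.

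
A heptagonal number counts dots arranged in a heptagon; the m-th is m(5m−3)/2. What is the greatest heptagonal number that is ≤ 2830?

2673

Solve n(5n−3)/2 ≤ 2830 for integer n.
n = 33 gives 2673 ≤ 2830, while n = 34 gives 2839 > 2830; so the answer is 2673.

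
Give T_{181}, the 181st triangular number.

181·182/2 = 32942/2 = 16471.

16471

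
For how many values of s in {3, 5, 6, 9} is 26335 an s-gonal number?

2

s = 3: P(3, 229) = 26335. ✓
s = 5: P(5, 132) = 26070 and P(5, 133) = 26467; 26335 is not s-gonal.
s = 6: P(6, 115) = 26335. ✓
s = 9: P(9, 87) = 26274 and P(9, 88) = 26884; 26335 is not s-gonal.
Hits: s ∈ {3, 6} → 2.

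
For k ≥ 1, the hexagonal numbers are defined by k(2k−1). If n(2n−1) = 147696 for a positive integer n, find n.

Set n(2n−1) = 147696, giving 2n² − n − 147696 = 0.
The discriminant is 1 + 8·147696 = 1181569, and √1181569 = 1087.
So n = (1 + 1087) / 4 = 1088/4 = 272.
Check: 272·(2·272 − 1) = 147696. ✓

272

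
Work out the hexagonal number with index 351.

246051

351·(2·351 − 1) = 351·701 = 246051.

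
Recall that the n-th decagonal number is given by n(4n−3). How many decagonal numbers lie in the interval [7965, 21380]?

29

The n-th decagonal number is n(4n−3).
Smallest index with value ≥ 7965: n = 45 (giving 7965).
Largest index with value ≤ 21380: n = 73 (giving 21097).
Indices 45 through 73: 29 terms.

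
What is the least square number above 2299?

Solve n² > 2299 for integer n.
The largest n with value ≤ 2299 is 47 (since 2209 ≤ 2299 < 2304), so the first above is n = 48, value 2304.

2304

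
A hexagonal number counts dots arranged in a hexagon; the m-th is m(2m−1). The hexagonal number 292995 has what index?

383

Set n(2n−1) = 292995, giving 2n² − n − 292995 = 0.
The discriminant is 1 + 8·292995 = 2343961, and √2343961 = 1531.
So n = (1 + 1531) / 4 = 1532/4 = 383.
Check: 383·(2·383 − 1) = 292995. ✓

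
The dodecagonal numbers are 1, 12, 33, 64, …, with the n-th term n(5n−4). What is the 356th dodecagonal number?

632256

356·(5·356 − 4) = 356·1776 = 632256.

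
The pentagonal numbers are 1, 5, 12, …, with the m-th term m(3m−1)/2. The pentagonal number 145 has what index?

10

Set n(3n−1)/2 = 145, giving 3n² − n − 290 = 0.
The discriminant is 1 + 24·145 = 3481, and √3481 = 59.
So n = (1 + 59) / 6 = 60/6 = 10.
Check: 10·(3·10 − 1)/2 = 145. ✓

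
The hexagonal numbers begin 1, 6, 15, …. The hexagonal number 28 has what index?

Set n(2n−1) = 28, giving 2n² − n − 28 = 0.
The discriminant is 1 + 8·28 = 225, and √225 = 15.
So n = (1 + 15) / 4 = 16/4 = 4.
Check: 4·(2·4 − 1) = 28. ✓

4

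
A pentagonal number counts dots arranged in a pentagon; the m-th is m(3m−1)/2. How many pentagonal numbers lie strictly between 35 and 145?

4

The n-th pentagonal number is n(3n−1)/2.
Smallest index with value > 35: n = 6 (giving 51).
Largest index with value < 145: n = 9 (giving 117).
Indices 6 through 9: 4 terms.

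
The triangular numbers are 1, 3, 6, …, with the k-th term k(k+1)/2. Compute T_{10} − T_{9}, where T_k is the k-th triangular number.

10

Consecutive triangular numbers differ by n: T_{10} − T_{9} = 10.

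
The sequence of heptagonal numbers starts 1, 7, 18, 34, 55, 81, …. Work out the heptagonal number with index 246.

150921

The 246th heptagonal number is n(5n−3)/2 with n = 246.
246·(5·246 − 3)/2 = 246·1227/2 = 150921.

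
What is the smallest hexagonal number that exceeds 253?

276

Solve n(2n−1) > 253 for integer n.
The largest n with value ≤ 253 is 11 (since 231 ≤ 253 < 276), so the first above is n = 12, value 276.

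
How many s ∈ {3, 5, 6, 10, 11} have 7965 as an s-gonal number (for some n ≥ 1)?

1

s = 3: P(3, 125) = 7875 and P(3, 126) = 8001; 7965 is not s-gonal.
s = 5: P(5, 73) = 7957 and P(5, 74) = 8177; 7965 is not s-gonal.
s = 6: P(6, 63) = 7875 and P(6, 64) = 8128; 7965 is not s-gonal.
s = 10: P(10, 45) = 7965. ✓
s = 11: P(11, 42) = 7791 and P(11, 43) = 8170; 7965 is not s-gonal.
Hits: s ∈ {10} → 1.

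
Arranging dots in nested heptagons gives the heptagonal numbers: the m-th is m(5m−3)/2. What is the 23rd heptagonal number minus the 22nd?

Consecutive heptagonal numbers differ by 5n − 4: here 5·23 − 4 = 111.

111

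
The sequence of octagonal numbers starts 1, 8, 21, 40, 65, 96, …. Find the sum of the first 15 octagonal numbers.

Σ i(3i−2) = 3Σi² − 2Σi over i = 1..15.
Σi = 120 and Σi² = 1240.
3·1240 − 2·120 = 3480.

3480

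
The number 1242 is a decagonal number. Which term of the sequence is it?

Set n(4n−3) = 1242, giving 4n² − 3n − 1242 = 0.
The discriminant is 9 + 16·1242 = 19881, and √19881 = 141.
So n = (3 + 141) / 8 = 144/8 = 18.

18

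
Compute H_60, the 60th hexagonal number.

7140

The 60th hexagonal number is n(2n−1) with n = 60.
60·(2·60 − 1) = 60·119 = 7140.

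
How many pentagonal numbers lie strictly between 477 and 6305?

46

The n-th pentagonal number is n(3n−1)/2.
Smallest index with value > 477: n = 19 (giving 532).
Largest index with value < 6305: n = 64 (giving 6112).
Indices 19 through 64: 46 terms.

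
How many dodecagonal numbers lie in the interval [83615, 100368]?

The n-th dodecagonal number is n(5n−4).
Smallest index with value ≥ 83615: n = 130 (giving 83980).
Largest index with value ≤ 100368: n = 142 (giving 100252).
Indices 130 through 142: 13 terms.

13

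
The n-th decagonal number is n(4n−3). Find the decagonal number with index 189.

The 189th decagonal number is n(4n−3) with n = 189.
189·(4·189 − 3) = 189·753 = 142317.

142317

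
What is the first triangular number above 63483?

Solve n(n+1)/2 > 63483 for integer n.
The largest n with value ≤ 63483 is 355 (since 63190 ≤ 63483 < 63546), so the first above is n = 356, value 63546.

63546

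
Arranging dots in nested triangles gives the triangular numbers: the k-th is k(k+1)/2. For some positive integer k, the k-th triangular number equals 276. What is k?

23

Set n(n+1)/2 = 276, giving n² + n − 552 = 0.
So n = (-1 + 47) / 2 = 46/2 = 23.
Check: 23·24/2 = 276. ✓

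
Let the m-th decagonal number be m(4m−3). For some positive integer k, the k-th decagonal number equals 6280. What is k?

Set n(4n−3) = 6280, giving 4n² − 3n − 6280 = 0.
The discriminant is 9 + 16·6280 = 100489, and √100489 = 317.
So n = (3 + 317) / 8 = 320/8 = 40.

40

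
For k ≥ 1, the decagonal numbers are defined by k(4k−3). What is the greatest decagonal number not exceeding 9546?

Solve n(4n−3) ≤ 9546 for integer n.
n = 49 gives 9457 ≤ 9546, while n = 50 gives 9850 > 9546; so the answer is 9457.

9457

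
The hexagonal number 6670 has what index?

58

Set n(2n−1) = 6670, giving 2n² − n − 6670 = 0.
The discriminant is 1 + 8·6670 = 53361, and √53361 = 231.
So n = (1 + 231) / 4 = 232/4 = 58.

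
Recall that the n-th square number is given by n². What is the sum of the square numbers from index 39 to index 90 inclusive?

Σ_{i=39}^{90} i² = 247065 − 19019 = 228046.

228046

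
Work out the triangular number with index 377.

71253

The 377th triangular number is n(n+1)/2 with n = 377.
377·378/2 = 142506/2 = 71253.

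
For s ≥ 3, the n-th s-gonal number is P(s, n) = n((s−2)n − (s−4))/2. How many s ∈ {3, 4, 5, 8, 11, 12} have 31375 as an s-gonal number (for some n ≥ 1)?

1

s = 3: P(3, 250) = 31375. ✓
s = 4: P(4, 177) = 31329 and P(4, 178) = 31684; 31375 is not s-gonal.
s = 5: P(5, 144) = 31032 and P(5, 145) = 31465; 31375 is not s-gonal.
s = 8: P(8, 102) = 31008 and P(8, 103) = 31621; 31375 is not s-gonal.
s = 11: P(11, 83) = 30710 and P(11, 84) = 31458; 31375 is not s-gonal.
s = 12: P(12, 79) = 30889 and P(12, 80) = 31680; 31375 is not s-gonal.
Hits: s ∈ {3} → 1.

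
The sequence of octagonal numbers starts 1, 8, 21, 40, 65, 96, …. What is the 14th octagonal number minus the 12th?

14·(3·14 − 2) = 560 and 12·(3·12 − 2) = 408.
Difference: 560 − 408 = 152.

152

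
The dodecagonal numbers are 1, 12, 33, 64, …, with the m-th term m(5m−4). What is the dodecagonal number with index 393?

The 393rd dodecagonal number is n(5n−4) with n = 393.
393·(5·393 − 4) = 393·1961 = 770673.

770673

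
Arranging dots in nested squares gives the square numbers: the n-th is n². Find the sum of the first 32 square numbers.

11440

Σ_{i=1}^{32} i² = 32·33·65/6 = 11440.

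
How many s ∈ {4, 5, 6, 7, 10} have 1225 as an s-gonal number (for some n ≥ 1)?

s = 4: P(4, 35) = 1225. ✓
s = 5: P(5, 28) = 1162 and P(5, 29) = 1247; 1225 is not s-gonal.
s = 6: P(6, 25) = 1225. ✓
s = 7: P(7, 22) = 1177 and P(7, 23) = 1288; 1225 is not s-gonal.
s = 10: P(10, 17) = 1105 and P(10, 18) = 1242; 1225 is not s-gonal.
Hits: s ∈ {4, 6} → 2.

2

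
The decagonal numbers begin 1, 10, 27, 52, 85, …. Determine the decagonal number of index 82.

The 82nd decagonal number is n(4n−3) with n = 82.
82·(4·82 − 3) = 82·325 = 26650.

26650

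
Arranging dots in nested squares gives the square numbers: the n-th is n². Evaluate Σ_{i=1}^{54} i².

Σ_{i=1}^{54} i² = 54·55·109/6 = 53955.

53955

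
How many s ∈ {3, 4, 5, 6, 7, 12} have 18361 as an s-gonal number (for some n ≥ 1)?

2

s = 3: P(3, 191) = 18336 and P(3, 192) = 18528; 18361 is not s-gonal.
s = 4: P(4, 135) = 18225 and P(4, 136) = 18496; 18361 is not s-gonal.
s = 5: P(5, 110) = 18095 and P(5, 111) = 18426; 18361 is not s-gonal.
s = 6: P(6, 96) = 18336 and P(6, 97) = 18721; 18361 is not s-gonal.
s = 7: P(7, 86) = 18361. ✓
s = 12: P(12, 61) = 18361. ✓
Hits: s ∈ {7, 12} → 2.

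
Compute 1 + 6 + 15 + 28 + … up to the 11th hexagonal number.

946

Σ i(2i−1) = 2Σi² − Σi over i = 1..11.
Σi = 66 and Σi² = 506.
2·506 − 1·66 = 946.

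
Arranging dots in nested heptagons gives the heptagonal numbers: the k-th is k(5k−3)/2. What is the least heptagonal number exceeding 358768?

360430

Solve n(5n−3)/2 > 358768 for integer n.
The largest n with value ≤ 358768 is 379 (since 358534 ≤ 358768 < 360430), so the first above is n = 380, value 360430.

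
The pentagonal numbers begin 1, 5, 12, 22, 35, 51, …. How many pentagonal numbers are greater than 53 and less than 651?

14

The n-th pentagonal number is n(3n−1)/2.
Smallest index with value > 53: n = 7 (giving 70).
Largest index with value < 651: n = 20 (giving 590).
Indices 7 through 20: 14 terms.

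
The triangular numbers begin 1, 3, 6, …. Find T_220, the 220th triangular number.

24310

The 220th triangular number is n(n+1)/2 with n = 220.
220·221/2 = 48620/2 = 24310.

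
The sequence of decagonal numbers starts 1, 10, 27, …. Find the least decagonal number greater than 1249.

Solve n(4n−3) > 1249 for integer n.
The largest n with value ≤ 1249 is 18 (since 1242 ≤ 1249 < 1387), so the first above is n = 19, value 1387.

1387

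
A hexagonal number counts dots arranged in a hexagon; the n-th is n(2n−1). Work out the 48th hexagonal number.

The 48th hexagonal number is n(2n−1) with n = 48.
48·(2·48 − 1) = 48·95 = 4560.

4560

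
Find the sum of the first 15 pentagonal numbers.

Σ i(3i−1)/2 = (3Σi² − Σi) / 2 over i = 1..15.
Σi = 120 and Σi² = 1240.
(3·1240 − 1·120) / 2 = 3600/2 = 1800.

1800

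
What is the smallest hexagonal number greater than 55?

66

Solve n(2n−1) > 55 for integer n.
The largest n with value ≤ 55 is 5 (since 45 ≤ 55 < 66), so the first above is n = 6, value 66.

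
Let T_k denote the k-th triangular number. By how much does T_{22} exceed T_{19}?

22·23/2 = 253 and 19·20/2 = 190.
Difference: 253 − 190 = 63.

63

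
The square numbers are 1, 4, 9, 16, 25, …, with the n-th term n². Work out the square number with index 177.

The 177th square number is n² with n = 177.
177² = 31329.

31329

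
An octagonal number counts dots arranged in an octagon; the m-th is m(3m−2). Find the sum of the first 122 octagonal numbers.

Σ i(3i−2) = 3Σi² − 2Σi over i = 1..122.
Σi = 7503 and Σi² = 612745.
3·612745 − 2·7503 = 1823229.

1823229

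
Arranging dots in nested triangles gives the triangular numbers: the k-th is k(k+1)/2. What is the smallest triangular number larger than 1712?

Solve n(n+1)/2 > 1712 for integer n.
The largest n with value ≤ 1712 is 58 (since 1711 ≤ 1712 < 1770), so the first above is n = 59, value 1770.

1770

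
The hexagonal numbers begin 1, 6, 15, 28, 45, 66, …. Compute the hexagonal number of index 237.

The 237th hexagonal number is n(2n−1) with n = 237.
237·(2·237 − 1) = 237·473 = 112101.

112101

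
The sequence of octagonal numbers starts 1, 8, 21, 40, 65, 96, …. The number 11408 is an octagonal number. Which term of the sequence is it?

62

Set n(3n−2) = 11408, giving 3n² − 2n − 11408 = 0.
The discriminant is 4 + 12·11408 = 136900, and √136900 = 370.
So n = (2 + 370) / 6 = 372/6 = 62.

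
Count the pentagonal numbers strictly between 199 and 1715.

22

The n-th pentagonal number is n(3n−1)/2.
Smallest index with value > 199: n = 12 (giving 210).
Largest index with value < 1715: n = 33 (giving 1617).
Indices 12 through 33: 22 terms.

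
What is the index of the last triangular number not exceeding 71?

Solve n(n+1)/2 ≤ 71 for integer n.
n = 11 gives 66 ≤ 71, while n = 12 gives 78 > 71; so the answer is index 11.

11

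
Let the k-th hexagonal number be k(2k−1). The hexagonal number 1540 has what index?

Set n(2n−1) = 1540, giving 2n² − n − 1540 = 0.
The discriminant is 1 + 8·1540 = 12321, and √12321 = 111.
So n = (1 + 111) / 4 = 112/4 = 28.

28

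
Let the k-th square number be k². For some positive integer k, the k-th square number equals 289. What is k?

17

We need n² = 289, so n = √289 = 17.
Check: 17² = 289. ✓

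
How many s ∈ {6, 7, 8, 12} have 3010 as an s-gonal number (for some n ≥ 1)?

s = 6: P(6, 39) = 3003 and P(6, 40) = 3160; 3010 is not s-gonal.
s = 7: P(7, 35) = 3010. ✓
s = 8: P(8, 32) = 3008 and P(8, 33) = 3201; 3010 is not s-gonal.
s = 12: P(12, 24) = 2784 and P(12, 25) = 3025; 3010 is not s-gonal.
Hits: s ∈ {7} → 1.

1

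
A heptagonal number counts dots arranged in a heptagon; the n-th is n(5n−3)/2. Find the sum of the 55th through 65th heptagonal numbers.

98285

Σ i(5i−3)/2 = (5Σi² − 3Σi) / 2 over i = 55..65.
Σi = 2145 − 1485 = 660 and Σi² = 93665 − 53955 = 39710.
(5·39710 − 3·660) / 2 = 196570/2 = 98285.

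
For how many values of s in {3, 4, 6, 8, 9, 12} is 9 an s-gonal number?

2

s = 3: P(3, 3) = 6 and P(3, 4) = 10; 9 is not s-gonal.
s = 4: P(4, 3) = 9. ✓
s = 6: P(6, 2) = 6 and P(6, 3) = 15; 9 is not s-gonal.
s = 8: P(8, 2) = 8 and P(8, 3) = 21; 9 is not s-gonal.
s = 9: P(9, 2) = 9. ✓
s = 12: P(12, 1) = 1 and P(12, 2) = 12; 9 is not s-gonal.
Hits: s ∈ {4, 9} → 2.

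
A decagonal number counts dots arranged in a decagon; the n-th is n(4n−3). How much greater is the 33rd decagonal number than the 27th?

1422

33·(4·33 − 3) = 4257 and 27·(4·27 − 3) = 2835.
Difference: 4257 − 2835 = 1422.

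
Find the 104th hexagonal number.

The 104th hexagonal number is n(2n−1) with n = 104.
104·(2·104 − 1) = 104·207 = 21528.

21528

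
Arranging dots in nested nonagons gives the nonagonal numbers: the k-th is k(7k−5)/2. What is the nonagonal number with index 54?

10071

The 54th nonagonal number is n(7n−5)/2 with n = 54.
54·(7·54 − 5)/2 = 54·373/2 = 10071.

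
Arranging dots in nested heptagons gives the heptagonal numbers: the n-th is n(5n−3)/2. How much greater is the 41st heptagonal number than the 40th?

Consecutive heptagonal numbers differ by 5n − 4: here 5·41 − 4 = 201.

201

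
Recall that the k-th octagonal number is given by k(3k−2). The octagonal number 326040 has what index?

330

Set n(3n−2) = 326040, giving 3n² − 2n − 326040 = 0.
So n = (2 + 1978) / 6 = 1980/6 = 330.
Check: 330·(3·330 − 2) = 326040. ✓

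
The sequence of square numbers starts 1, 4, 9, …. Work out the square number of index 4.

16

4² = 16.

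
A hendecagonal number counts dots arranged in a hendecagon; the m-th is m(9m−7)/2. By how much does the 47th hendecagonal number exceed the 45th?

821

47·(9·47 − 7)/2 = 9776 and 45·(9·45 − 7)/2 = 8955.
Difference: 9776 − 8955 = 821.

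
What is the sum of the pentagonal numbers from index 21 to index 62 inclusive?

116886

Σ i(3i−1)/2 = (3Σi² − Σi) / 2 over i = 21..62.
Σi = 1953 − 210 = 1743 and Σi² = 81375 − 2870 = 78505.
(3·78505 − 1·1743) / 2 = 233772/2 = 116886.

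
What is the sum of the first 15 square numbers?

1240

Σ_{i=1}^{15} i² = 15·16·31/6 = 1240.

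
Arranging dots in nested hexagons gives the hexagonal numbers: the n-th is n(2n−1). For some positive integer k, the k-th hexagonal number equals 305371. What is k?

391

Set n(2n−1) = 305371, giving 2n² − n − 305371 = 0.
The discriminant is 1 + 8·305371 = 2442969, and √2442969 = 1563.
So n = (1 + 1563) / 4 = 1564/4 = 391.
Check: 391·(2·391 − 1) = 305371. ✓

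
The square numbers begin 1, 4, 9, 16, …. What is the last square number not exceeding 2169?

Solve n² ≤ 2169 for integer n.
n = 46 gives 2116 ≤ 2169, while n = 47 gives 2209 > 2169; so the answer is 2116.

2116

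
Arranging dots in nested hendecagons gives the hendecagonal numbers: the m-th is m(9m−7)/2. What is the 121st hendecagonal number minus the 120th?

1081

Consecutive hendecagonal numbers differ by 9n − 8: here 9·121 − 8 = 1081.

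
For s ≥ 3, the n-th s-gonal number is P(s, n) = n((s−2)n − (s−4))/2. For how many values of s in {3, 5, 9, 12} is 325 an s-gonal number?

2

s = 3: P(3, 25) = 325. ✓
s = 5: P(5, 14) = 287 and P(5, 15) = 330; 325 is not s-gonal.
s = 9: P(9, 10) = 325. ✓
s = 12: P(12, 8) = 288 and P(12, 9) = 369; 325 is not s-gonal.
Hits: s ∈ {3, 9} → 2.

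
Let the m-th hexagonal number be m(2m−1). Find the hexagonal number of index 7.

7·(2·7 − 1) = 7·13 = 91.

91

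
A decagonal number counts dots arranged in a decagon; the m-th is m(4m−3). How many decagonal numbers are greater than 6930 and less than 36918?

The n-th decagonal number is n(4n−3).
Smallest index with value > 6930: n = 43 (giving 7267).
Largest index with value < 36918: n = 96 (giving 36576).
Indices 43 through 96: 54 terms.

54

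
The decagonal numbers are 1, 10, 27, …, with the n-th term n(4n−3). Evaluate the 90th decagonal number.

32130

The 90th decagonal number is n(4n−3) with n = 90.
90·(4·90 − 3) = 90·357 = 32130.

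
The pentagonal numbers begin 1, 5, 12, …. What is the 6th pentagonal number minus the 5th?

16

Consecutive pentagonal numbers differ by 3n − 2: here 3·6 − 2 = 16.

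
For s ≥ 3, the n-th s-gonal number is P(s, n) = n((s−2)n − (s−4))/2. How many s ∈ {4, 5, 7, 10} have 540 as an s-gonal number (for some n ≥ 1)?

s = 4: P(4, 23) = 529 and P(4, 24) = 576; 540 is not s-gonal.
s = 5: P(5, 19) = 532 and P(5, 20) = 590; 540 is not s-gonal.
s = 7: P(7, 15) = 540. ✓
s = 10: P(10, 12) = 540. ✓
Hits: s ∈ {7, 10} → 2.

2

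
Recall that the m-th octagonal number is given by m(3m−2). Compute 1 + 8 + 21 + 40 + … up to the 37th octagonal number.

51319

Σ i(3i−2) = 3Σi² − 2Σi over i = 1..37.
Σi = 703 and Σi² = 17575.
3·17575 − 2·703 = 51319.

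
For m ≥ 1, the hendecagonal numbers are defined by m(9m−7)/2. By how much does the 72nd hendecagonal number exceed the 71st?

640

Consecutive hendecagonal numbers differ by 9n − 8: here 9·72 − 8 = 640.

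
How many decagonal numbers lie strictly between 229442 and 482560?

The n-th decagonal number is n(4n−3).
Smallest index with value > 229442: n = 240 (giving 229680).
Largest index with value < 482560: n = 347 (giving 480595).
Indices 240 through 347: 108 terms.

108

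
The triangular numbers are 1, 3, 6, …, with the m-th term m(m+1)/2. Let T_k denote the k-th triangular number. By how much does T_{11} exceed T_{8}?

30

11·12/2 = 66 and 8·9/2 = 36.
Difference: 66 − 36 = 30.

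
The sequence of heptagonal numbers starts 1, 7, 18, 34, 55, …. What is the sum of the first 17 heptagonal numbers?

4233

Σ i(5i−3)/2 = (5Σi² − 3Σi) / 2 over i = 1..17.
Σi = 153 and Σi² = 1785.
(5·1785 − 3·153) / 2 = 8466/2 = 4233.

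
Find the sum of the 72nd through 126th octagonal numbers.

1647855

Σ i(3i−2) = 3Σi² − 2Σi over i = 72..126.
Σi = 8001 − 2556 = 5445 and Σi² = 674751 − 121836 = 552915.
3·552915 − 2·5445 = 1647855.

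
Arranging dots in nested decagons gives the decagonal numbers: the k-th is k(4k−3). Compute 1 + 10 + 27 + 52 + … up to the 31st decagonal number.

40176

Σ i(4i−3) = 4Σi² − 3Σi over i = 1..31.
Σi = 496 and Σi² = 10416.
4·10416 − 3·496 = 40176.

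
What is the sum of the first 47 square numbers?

35720

Σ_{i=1}^{47} i² = 47·48·95/6 = 35720.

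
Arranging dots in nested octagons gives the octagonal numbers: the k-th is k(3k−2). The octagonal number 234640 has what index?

280

Set n(3n−2) = 234640, giving 3n² − 2n − 234640 = 0.
The discriminant is 4 + 12·234640 = 2815684, and √2815684 = 1678.
So n = (2 + 1678) / 6 = 1680/6 = 280.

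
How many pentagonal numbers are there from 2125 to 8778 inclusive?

The n-th pentagonal number is n(3n−1)/2.
Smallest index with value ≥ 2125: n = 38 (giving 2147).
Largest index with value ≤ 8778: n = 76 (giving 8626).
Indices 38 through 76: 39 terms.

39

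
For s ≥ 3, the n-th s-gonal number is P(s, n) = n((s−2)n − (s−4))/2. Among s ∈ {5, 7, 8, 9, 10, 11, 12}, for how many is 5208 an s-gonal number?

1

s = 5: P(5, 59) = 5192 and P(5, 60) = 5370; 5208 is not s-gonal.
s = 7: P(7, 45) = 4995 and P(7, 46) = 5221; 5208 is not s-gonal.
s = 8: P(8, 42) = 5208. ✓
s = 9: P(9, 38) = 4959 and P(9, 39) = 5226; 5208 is not s-gonal.
s = 10: P(10, 36) = 5076 and P(10, 37) = 5365; 5208 is not s-gonal.
s = 11: P(11, 34) = 5083 and P(11, 35) = 5390; 5208 is not s-gonal.
s = 12: P(12, 32) = 4992 and P(12, 33) = 5313; 5208 is not s-gonal.
Hits: s ∈ {8} → 1.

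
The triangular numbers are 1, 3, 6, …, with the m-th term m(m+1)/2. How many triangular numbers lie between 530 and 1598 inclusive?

24

The n-th triangular number is n(n+1)/2.
Smallest index with value ≥ 530: n = 33 (giving 561).
Largest index with value ≤ 1598: n = 56 (giving 1596).
Indices 33 through 56: 24 terms.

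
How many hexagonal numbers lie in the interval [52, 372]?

8

The n-th hexagonal number is n(2n−1).
Smallest index with value ≥ 52: n = 6 (giving 66).
Largest index with value ≤ 372: n = 13 (giving 325).
Indices 6 through 13: 8 terms.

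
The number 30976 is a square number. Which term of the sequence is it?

176

We need n² = 30976, so n = √30976 = 176.
Check: 176² = 30976. ✓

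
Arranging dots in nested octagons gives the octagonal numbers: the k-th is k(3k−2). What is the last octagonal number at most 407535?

405536

Solve n(3n−2) ≤ 407535 for integer n.
n = 368 gives 405536 ≤ 407535, while n = 369 gives 407745 > 407535; so the answer is 405536.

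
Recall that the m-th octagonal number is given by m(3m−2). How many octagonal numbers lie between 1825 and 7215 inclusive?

The n-th octagonal number is n(3n−2).
Smallest index with value ≥ 1825: n = 25 (giving 1825).
Largest index with value ≤ 7215: n = 49 (giving 7105).
Indices 25 through 49: 25 terms.

25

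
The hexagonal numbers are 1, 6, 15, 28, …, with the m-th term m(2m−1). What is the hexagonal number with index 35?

2415

The 35th hexagonal number is n(2n−1) with n = 35.
35·(2·35 − 1) = 35·69 = 2415.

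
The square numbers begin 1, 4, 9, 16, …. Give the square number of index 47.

The 47th square number is n² with n = 47.
47² = 2209.

2209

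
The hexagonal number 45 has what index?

5

Set n(2n−1) = 45, giving 2n² − n − 45 = 0.
So n = (1 + 19) / 4 = 20/4 = 5.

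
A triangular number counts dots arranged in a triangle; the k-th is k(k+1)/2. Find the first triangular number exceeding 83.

91

Solve n(n+1)/2 > 83 for integer n.
The largest n with value ≤ 83 is 12 (since 78 ≤ 83 < 91), so the first above is n = 13, value 91.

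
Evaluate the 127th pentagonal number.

The 127th pentagonal number is n(3n−1)/2 with n = 127.
127·(3·127 − 1)/2 = 127·380/2 = 127·190 = 24130.

24130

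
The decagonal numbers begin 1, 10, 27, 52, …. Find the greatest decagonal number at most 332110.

Solve n(4n−3) ≤ 332110 for integer n.
n = 288 gives 330912 ≤ 332110, while n = 289 gives 333217 > 332110; so the answer is 330912.

330912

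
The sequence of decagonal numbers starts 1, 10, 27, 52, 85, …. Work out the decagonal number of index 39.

The 39th decagonal number is n(4n−3) with n = 39.
39·(4·39 − 3) = 39·153 = 5967.

5967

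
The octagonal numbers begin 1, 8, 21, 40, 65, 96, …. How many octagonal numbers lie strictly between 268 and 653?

6

The n-th octagonal number is n(3n−2).
Smallest index with value > 268: n = 10 (giving 280).
Largest index with value < 653: n = 15 (giving 645).
Indices 10 through 15: 6 terms.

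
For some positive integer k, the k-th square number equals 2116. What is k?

46

We need n² = 2116, so n = √2116 = 46.
Check: 46² = 2116. ✓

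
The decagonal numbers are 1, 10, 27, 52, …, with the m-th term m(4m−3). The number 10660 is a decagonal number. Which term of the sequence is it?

Set n(4n−3) = 10660, giving 4n² − 3n − 10660 = 0.
The discriminant is 9 + 16·10660 = 170569, and √170569 = 413.
So n = (3 + 413) / 8 = 416/8 = 52.

52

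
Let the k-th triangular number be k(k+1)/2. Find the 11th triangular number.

11·12/2 = 132/2 = 66.

66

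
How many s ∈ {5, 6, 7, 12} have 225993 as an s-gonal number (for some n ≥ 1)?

s = 5: P(5, 388) = 225622 and P(5, 389) = 226787; 225993 is not s-gonal.
s = 6: P(6, 336) = 225456 and P(6, 337) = 226801; 225993 is not s-gonal.
s = 7: P(7, 300) = 224550 and P(7, 301) = 226051; 225993 is not s-gonal.
s = 12: P(12, 213) = 225993. ✓
Hits: s ∈ {12} → 1.

1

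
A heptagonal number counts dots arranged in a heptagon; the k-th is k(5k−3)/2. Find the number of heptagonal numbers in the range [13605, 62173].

The n-th heptagonal number is n(5n−3)/2.
Smallest index with value ≥ 13605: n = 75 (giving 13950).
Largest index with value ≤ 62173: n = 158 (giving 62173).
Indices 75 through 158: 84 terms.

84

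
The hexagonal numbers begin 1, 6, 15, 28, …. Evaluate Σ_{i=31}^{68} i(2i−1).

Σ i(2i−1) = 2Σi² − Σi over i = 31..68.
Σi = 2346 − 465 = 1881 and Σi² = 107134 − 9455 = 97679.
2·97679 − 1·1881 = 193477.

193477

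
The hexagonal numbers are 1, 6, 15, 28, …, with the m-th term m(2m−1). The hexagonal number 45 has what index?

Set n(2n−1) = 45, giving 2n² − n − 45 = 0.
The discriminant is 1 + 8·45 = 361, and √361 = 19.
So n = (1 + 19) / 4 = 20/4 = 5.
Check: 5·(2·5 − 1) = 45. ✓

5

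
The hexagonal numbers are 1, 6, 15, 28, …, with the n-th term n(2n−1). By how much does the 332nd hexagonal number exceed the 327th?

332·(2·332 − 1) = 220116 and 327·(2·327 − 1) = 213531.
Difference: 220116 − 213531 = 6585.

6585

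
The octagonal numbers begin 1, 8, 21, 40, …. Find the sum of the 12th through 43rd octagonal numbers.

79024

Σ i(3i−2) = 3Σi² − 2Σi over i = 12..43.
Σi = 946 − 66 = 880 and Σi² = 27434 − 506 = 26928.
3·26928 − 2·880 = 79024.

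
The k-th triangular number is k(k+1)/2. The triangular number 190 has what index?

19

Set n(n+1)/2 = 190, giving n² + n − 380 = 0.
The discriminant is 1 + 8·190 = 1521, and √1521 = 39.
So n = (-1 + 39) / 2 = 38/2 = 19.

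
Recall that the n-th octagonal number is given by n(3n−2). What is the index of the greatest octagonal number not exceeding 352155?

Solve n(3n−2) ≤ 352155 for integer n.
n = 342 gives 350208 ≤ 352155, while n = 343 gives 352261 > 352155; so the answer is index 342.

342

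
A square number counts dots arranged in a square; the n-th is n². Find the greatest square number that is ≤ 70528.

70225

Solve n² ≤ 70528 for integer n.
n = 265 gives 70225 ≤ 70528, while n = 266 gives 70756 > 70528; so the answer is 70225.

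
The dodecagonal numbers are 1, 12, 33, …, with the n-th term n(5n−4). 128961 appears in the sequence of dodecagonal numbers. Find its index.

Set n(5n−4) = 128961, giving 5n² − 4n − 128961 = 0.
So n = (4 + 1606) / 10 = 1610/10 = 161.

161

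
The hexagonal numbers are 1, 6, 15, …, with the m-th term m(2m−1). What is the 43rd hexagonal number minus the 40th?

495

43·(2·43 − 1) = 3655 and 40·(2·40 − 1) = 3160.
Difference: 3655 − 3160 = 495.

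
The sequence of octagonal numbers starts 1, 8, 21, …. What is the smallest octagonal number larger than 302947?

Solve n(3n−2) > 302947 for integer n.
The largest n with value ≤ 302947 is 318 (since 302736 ≤ 302947 < 304645), so the first above is n = 319, value 304645.

304645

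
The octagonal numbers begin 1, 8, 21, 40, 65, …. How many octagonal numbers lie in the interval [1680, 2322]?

5

The n-th octagonal number is n(3n−2).
Smallest index with value ≥ 1680: n = 24 (giving 1680).
Largest index with value ≤ 2322: n = 28 (giving 2296).
Indices 24 through 28: 5 terms.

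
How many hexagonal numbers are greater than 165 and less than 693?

9

The n-th hexagonal number is n(2n−1).
Smallest index with value > 165: n = 10 (giving 190).
Largest index with value < 693: n = 18 (giving 630).
Indices 10 through 18: 9 terms.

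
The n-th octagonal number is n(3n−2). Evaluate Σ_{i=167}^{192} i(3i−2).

2508233

Σ i(3i−2) = 3Σi² − 2Σi over i = 167..192.
Σi = 18528 − 13861 = 4667 and Σi² = 2377760 − 1538571 = 839189.
3·839189 − 2·4667 = 2508233.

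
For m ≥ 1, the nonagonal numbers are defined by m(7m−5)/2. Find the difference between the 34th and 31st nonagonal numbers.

675

34·(7·34 − 5)/2 = 3961 and 31·(7·31 − 5)/2 = 3286.
Difference: 3961 − 3286 = 675.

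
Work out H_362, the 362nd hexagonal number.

The 362nd hexagonal number is n(2n−1) with n = 362.
362·(2·362 − 1) = 362·723 = 261726.

261726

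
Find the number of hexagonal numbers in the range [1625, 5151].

The n-th hexagonal number is n(2n−1).
Smallest index with value ≥ 1625: n = 29 (giving 1653).
Largest index with value ≤ 5151: n = 51 (giving 5151).
Indices 29 through 51: 23 terms.

23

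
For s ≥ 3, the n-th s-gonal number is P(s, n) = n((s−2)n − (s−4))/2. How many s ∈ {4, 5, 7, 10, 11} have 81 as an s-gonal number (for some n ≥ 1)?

s = 4: P(4, 9) = 81. ✓
s = 5: P(5, 7) = 70 and P(5, 8) = 92; 81 is not s-gonal.
s = 7: P(7, 6) = 81. ✓
s = 10: P(10, 4) = 52 and P(10, 5) = 85; 81 is not s-gonal.
s = 11: P(11, 4) = 58 and P(11, 5) = 95; 81 is not s-gonal.
Hits: s ∈ {4, 7} → 2.

2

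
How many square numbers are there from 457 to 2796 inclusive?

31

The n-th square number is n².
Smallest index with value ≥ 457: n = 22 (giving 484).
Largest index with value ≤ 2796: n = 52 (giving 2704).
Indices 22 through 52: 31 terms.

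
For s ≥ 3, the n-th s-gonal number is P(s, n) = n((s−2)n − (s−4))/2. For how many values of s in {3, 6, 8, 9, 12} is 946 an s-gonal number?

s = 3: P(3, 43) = 946. ✓
s = 6: P(6, 22) = 946. ✓
s = 8: P(8, 18) = 936 and P(8, 19) = 1045; 946 is not s-gonal.
s = 9: P(9, 16) = 856 and P(9, 17) = 969; 946 is not s-gonal.
s = 12: P(12, 14) = 924 and P(12, 15) = 1065; 946 is not s-gonal.
Hits: s ∈ {3, 6} → 2.

2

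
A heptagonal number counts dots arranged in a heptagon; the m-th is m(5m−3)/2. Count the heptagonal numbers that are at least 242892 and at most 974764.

The n-th heptagonal number is n(5n−3)/2.
Smallest index with value ≥ 242892: n = 312 (giving 242892).
Largest index with value ≤ 974764: n = 624 (giving 972504).
Indices 312 through 624: 313 terms.

313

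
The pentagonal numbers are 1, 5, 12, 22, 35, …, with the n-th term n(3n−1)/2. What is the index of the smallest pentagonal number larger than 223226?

386

Solve n(3n−1)/2 > 223226 for integer n.
The largest n with value ≤ 223226 is 385 (since 222145 ≤ 223226 < 223301), so the first above is n = 386, value 223301.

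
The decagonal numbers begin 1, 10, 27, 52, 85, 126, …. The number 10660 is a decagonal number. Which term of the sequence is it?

52

Set n(4n−3) = 10660, giving 4n² − 3n − 10660 = 0.
The discriminant is 9 + 16·10660 = 170569, and √170569 = 413.
So n = (3 + 413) / 8 = 416/8 = 52.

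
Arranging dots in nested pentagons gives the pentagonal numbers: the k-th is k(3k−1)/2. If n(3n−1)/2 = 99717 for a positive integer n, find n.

Set n(3n−1)/2 = 99717, giving 3n² − n − 199434 = 0.
So n = (1 + 1547) / 6 = 1548/6 = 258.

258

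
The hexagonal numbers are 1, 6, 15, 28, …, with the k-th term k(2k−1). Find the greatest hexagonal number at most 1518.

1431

Solve n(2n−1) ≤ 1518 for integer n.
n = 27 gives 1431 ≤ 1518, while n = 28 gives 1540 > 1518; so the answer is 1431.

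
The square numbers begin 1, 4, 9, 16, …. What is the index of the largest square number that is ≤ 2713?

Solve n² ≤ 2713 for integer n.
n = 52 gives 2704 ≤ 2713, while n = 53 gives 2809 > 2713; so the answer is index 52.

52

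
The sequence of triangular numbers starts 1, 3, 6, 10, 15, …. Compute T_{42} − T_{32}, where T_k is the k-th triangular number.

42·43/2 = 903 and 32·33/2 = 528.
Difference: 903 − 528 = 375.

375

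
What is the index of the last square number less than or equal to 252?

Solve n² ≤ 252 for integer n.
n = 15 gives 225 ≤ 252, while n = 16 gives 256 > 252; so the answer is index 15.

15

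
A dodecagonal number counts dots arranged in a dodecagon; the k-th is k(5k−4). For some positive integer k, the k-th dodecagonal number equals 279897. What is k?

Set n(5n−4) = 279897, giving 5n² − 4n − 279897 = 0.
The discriminant is 16 + 20·279897 = 5597956, and √5597956 = 2366.
So n = (4 + 2366) / 10 = 2370/10 = 237.

237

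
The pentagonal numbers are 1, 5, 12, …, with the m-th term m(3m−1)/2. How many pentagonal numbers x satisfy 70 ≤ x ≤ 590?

The n-th pentagonal number is n(3n−1)/2.
Smallest index with value ≥ 70: n = 7 (giving 70).
Largest index with value ≤ 590: n = 20 (giving 590).
Indices 7 through 20: 14 terms.

14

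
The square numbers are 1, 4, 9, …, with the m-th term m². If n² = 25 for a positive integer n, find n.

5

We need n² = 25, so n = √25 = 5.
Check: 5² = 25. ✓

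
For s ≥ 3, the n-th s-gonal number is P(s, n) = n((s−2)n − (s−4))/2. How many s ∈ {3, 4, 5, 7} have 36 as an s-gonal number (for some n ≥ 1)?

s = 3: P(3, 8) = 36. ✓
s = 4: P(4, 6) = 36. ✓
s = 5: P(5, 5) = 35 and P(5, 6) = 51; 36 is not s-gonal.
s = 7: P(7, 4) = 34 and P(7, 5) = 55; 36 is not s-gonal.
Hits: s ∈ {3, 4} → 2.

2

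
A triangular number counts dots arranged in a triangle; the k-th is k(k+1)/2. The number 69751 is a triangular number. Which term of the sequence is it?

Set n(n+1)/2 = 69751, giving n² + n − 139502 = 0.
The discriminant is 1 + 8·69751 = 558009, and √558009 = 747.
So n = (-1 + 747) / 2 = 746/2 = 373.
Check: 373·374/2 = 69751. ✓

373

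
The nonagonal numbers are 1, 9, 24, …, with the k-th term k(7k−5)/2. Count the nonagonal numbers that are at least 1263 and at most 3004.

The n-th nonagonal number is n(7n−5)/2.
Smallest index with value ≥ 1263: n = 20 (giving 1350).
Largest index with value ≤ 3004: n = 29 (giving 2871).
Indices 20 through 29: 10 terms.

10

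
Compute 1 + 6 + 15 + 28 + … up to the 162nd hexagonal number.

Σ i(2i−1) = 2Σi² − Σi over i = 1..162.
Σi = 13203 and Σi² = 1430325.
2·1430325 − 1·13203 = 2847447.

2847447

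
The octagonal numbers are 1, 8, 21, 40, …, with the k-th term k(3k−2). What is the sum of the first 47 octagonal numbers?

104904

Σ i(3i−2) = 3Σi² − 2Σi over i = 1..47.
Σi = 1128 and Σi² = 35720.
3·35720 − 2·1128 = 104904.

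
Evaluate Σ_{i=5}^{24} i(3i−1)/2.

7160

Σ i(3i−1)/2 = (3Σi² − Σi) / 2 over i = 5..24.
Σi = 300 − 10 = 290 and Σi² = 4900 − 30 = 4870.
(3·4870 − 1·290) / 2 = 14320/2 = 7160.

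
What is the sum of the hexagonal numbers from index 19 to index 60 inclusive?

141743

Σ i(2i−1) = 2Σi² − Σi over i = 19..60.
Σi = 1830 − 171 = 1659 and Σi² = 73810 − 2109 = 71701.
2·71701 − 1·1659 = 141743.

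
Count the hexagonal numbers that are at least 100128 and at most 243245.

The n-th hexagonal number is n(2n−1).
Smallest index with value ≥ 100128: n = 224 (giving 100128).
Largest index with value ≤ 243245: n = 348 (giving 241860).
Indices 224 through 348: 125 terms.

125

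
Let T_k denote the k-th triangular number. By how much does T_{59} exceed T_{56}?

174

59·60/2 = 1770 and 56·57/2 = 1596.
Difference: 1770 − 1596 = 174.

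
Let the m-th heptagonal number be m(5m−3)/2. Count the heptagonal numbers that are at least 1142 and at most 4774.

The n-th heptagonal number is n(5n−3)/2.
Smallest index with value ≥ 1142: n = 22 (giving 1177).
Largest index with value ≤ 4774: n = 44 (giving 4774).
Indices 22 through 44: 23 terms.

23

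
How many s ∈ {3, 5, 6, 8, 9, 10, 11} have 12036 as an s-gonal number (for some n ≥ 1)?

1

s = 3: P(3, 154) = 11935 and P(3, 155) = 12090; 12036 is not s-gonal.
s = 5: P(5, 89) = 11837 and P(5, 90) = 12105; 12036 is not s-gonal.
s = 6: P(6, 77) = 11781 and P(6, 78) = 12090; 12036 is not s-gonal.
s = 8: P(8, 63) = 11781 and P(8, 64) = 12160; 12036 is not s-gonal.
s = 9: P(9, 59) = 12036. ✓
s = 10: P(10, 55) = 11935 and P(10, 56) = 12376; 12036 is not s-gonal.
s = 11: P(11, 52) = 11986 and P(11, 53) = 12455; 12036 is not s-gonal.
Hits: s ∈ {9} → 1.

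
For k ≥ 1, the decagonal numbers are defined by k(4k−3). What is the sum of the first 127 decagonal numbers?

2739136

Σ i(4i−3) = 4Σi² − 3Σi over i = 1..127.
Σi = 8128 and Σi² = 690880.
4·690880 − 3·8128 = 2739136.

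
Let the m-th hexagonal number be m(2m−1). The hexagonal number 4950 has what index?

50

Set n(2n−1) = 4950, giving 2n² − n − 4950 = 0.
The discriminant is 1 + 8·4950 = 39601, and √39601 = 199.
So n = (1 + 199) / 4 = 200/4 = 50.
Check: 50·(2·50 − 1) = 4950. ✓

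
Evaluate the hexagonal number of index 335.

The 335th hexagonal number is n(2n−1) with n = 335.
335·(2·335 − 1) = 335·669 = 224115.

224115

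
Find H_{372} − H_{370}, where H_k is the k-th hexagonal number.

372·(2·372 − 1) = 276396 and 370·(2·370 − 1) = 273430.
Difference: 276396 − 273430 = 2966.

2966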